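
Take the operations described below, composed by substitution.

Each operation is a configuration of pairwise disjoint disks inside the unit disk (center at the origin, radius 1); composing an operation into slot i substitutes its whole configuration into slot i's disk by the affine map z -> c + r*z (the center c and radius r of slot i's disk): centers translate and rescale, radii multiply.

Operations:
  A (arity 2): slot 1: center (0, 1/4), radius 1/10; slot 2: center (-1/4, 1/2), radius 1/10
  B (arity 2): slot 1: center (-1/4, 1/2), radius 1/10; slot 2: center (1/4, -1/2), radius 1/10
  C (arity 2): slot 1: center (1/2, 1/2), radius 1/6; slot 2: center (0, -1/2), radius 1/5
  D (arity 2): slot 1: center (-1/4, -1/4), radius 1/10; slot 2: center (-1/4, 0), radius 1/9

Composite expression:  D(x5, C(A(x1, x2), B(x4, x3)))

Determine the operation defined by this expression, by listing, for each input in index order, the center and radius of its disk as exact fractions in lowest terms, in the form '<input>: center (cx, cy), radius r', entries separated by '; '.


Nesting under D composes maps z -> c + r*z down each x-path.
x5: after 1 affine step, its disk has center (-1/4, -1/4), radius 1/10
x1: after 3 affine steps, its disk has center (-7/36, 13/216), radius 1/540
x2: after 3 affine steps, its disk has center (-43/216, 7/108), radius 1/540
x4: after 3 affine steps, its disk has center (-23/90, -2/45), radius 1/450
x3: after 3 affine steps, its disk has center (-11/45, -1/15), radius 1/450

x1: center (-7/36, 13/216), radius 1/540; x2: center (-43/216, 7/108), radius 1/540; x3: center (-11/45, -1/15), radius 1/450; x4: center (-23/90, -2/45), radius 1/450; x5: center (-1/4, -1/4), radius 1/10


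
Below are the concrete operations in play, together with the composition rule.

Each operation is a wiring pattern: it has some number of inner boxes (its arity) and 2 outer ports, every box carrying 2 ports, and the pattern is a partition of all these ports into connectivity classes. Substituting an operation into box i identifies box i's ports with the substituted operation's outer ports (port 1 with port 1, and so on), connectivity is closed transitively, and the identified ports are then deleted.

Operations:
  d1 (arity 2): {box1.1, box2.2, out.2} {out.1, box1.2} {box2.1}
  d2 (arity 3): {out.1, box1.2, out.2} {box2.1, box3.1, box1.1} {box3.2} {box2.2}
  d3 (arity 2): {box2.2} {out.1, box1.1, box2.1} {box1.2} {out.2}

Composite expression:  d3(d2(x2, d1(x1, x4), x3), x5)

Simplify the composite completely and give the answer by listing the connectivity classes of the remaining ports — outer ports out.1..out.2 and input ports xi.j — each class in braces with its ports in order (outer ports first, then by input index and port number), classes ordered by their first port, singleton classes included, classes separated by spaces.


{out.1, x2.2, x5.1} {out.2} {x1.1, x4.2} {x1.2, x2.1, x3.1} {x3.2} {x4.1} {x5.2}


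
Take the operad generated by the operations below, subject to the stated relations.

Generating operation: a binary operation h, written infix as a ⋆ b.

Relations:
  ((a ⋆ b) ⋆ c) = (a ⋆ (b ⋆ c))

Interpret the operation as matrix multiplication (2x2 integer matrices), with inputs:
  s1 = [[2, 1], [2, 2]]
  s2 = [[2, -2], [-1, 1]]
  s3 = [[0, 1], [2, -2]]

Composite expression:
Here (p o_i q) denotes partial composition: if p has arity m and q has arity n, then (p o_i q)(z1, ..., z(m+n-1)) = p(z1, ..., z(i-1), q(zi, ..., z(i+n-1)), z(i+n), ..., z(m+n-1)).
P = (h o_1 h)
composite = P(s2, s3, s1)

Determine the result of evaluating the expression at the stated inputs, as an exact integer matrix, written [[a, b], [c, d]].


[[4, 8], [-2, -4]]


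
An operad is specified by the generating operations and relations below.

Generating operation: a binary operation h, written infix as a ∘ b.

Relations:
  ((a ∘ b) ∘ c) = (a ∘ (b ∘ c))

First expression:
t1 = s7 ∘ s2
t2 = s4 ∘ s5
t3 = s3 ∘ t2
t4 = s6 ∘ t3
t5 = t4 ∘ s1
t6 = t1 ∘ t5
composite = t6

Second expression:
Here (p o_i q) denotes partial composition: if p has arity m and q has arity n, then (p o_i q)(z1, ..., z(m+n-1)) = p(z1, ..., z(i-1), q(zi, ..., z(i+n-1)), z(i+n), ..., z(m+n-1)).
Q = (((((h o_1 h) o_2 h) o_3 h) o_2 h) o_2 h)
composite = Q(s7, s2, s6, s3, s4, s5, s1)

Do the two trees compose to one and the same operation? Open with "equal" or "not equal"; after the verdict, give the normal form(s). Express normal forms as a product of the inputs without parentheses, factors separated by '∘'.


The first expression, normalized: s7 ∘ s2 ∘ s6 ∘ s3 ∘ s4 ∘ s5 ∘ s1
The second expression, normalized: s7 ∘ s2 ∘ s6 ∘ s3 ∘ s4 ∘ s5 ∘ s1
Both agree, so they are equal.

equal; both compose to s7 ∘ s2 ∘ s6 ∘ s3 ∘ s4 ∘ s5 ∘ s1


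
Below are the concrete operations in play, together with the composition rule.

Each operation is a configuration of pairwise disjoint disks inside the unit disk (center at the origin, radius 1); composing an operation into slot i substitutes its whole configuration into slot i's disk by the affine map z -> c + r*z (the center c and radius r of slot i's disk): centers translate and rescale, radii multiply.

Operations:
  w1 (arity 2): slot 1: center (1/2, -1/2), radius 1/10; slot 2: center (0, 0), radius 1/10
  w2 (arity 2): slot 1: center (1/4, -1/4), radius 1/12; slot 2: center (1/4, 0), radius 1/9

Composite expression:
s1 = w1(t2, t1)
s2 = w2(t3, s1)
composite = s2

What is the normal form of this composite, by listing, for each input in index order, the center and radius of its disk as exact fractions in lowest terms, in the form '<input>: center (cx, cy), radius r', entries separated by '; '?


t1: center (1/4, 0), radius 1/90; t2: center (11/36, -1/18), radius 1/90; t3: center (1/4, -1/4), radius 1/12

Nesting under w2 composes maps z -> c + r*z down each t-path.
tracing t3 down its 1-map path: center (1/4, -1/4), radius 1/12
tracing t2 down its 2-map path: center (11/36, -1/18), radius 1/90
tracing t1 down its 2-map path: center (1/4, 0), radius 1/90


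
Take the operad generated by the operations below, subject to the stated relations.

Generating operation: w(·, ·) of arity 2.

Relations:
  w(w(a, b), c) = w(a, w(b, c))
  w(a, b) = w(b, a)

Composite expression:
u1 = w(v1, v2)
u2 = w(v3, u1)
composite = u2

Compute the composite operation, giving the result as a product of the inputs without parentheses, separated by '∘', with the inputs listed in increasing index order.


v1 ∘ v2 ∘ v3

Reordering under w is free, so list the v-inputs canonically.
w(v1, v2) linearizes to v1 ∘ v2
w(v3, w(v1, v2)) linearizes to v3 ∘ v1 ∘ v2
the factors in increasing index order: v1 ∘ v2 ∘ v3


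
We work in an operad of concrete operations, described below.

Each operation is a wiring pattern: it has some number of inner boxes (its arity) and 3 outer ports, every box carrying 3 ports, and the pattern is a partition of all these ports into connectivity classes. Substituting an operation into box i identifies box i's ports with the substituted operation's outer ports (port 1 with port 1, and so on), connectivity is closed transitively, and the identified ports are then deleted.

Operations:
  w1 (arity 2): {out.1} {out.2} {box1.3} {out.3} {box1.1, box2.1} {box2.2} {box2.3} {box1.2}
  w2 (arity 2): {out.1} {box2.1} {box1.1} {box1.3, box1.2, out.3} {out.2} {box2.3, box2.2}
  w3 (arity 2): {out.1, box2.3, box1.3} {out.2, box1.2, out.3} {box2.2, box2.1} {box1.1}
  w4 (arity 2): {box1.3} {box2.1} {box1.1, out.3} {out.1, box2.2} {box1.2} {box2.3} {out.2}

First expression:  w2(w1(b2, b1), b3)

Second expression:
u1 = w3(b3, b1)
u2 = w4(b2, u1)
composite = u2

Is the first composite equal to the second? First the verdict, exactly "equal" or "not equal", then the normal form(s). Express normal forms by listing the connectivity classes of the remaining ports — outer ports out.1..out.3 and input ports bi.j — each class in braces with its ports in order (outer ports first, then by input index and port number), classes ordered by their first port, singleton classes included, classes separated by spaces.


The first expression, normalized: {out.1} {out.2} {out.3} {b1.1, b2.1} {b1.2} {b1.3} {b2.2} {b2.3} {b3.1} {b3.2, b3.3}
The second expression, normalized: {out.1, b3.2} {out.2} {out.3, b2.1} {b1.1, b1.2} {b1.3, b3.3} {b2.2} {b2.3} {b3.1}
The forms do not match — not equal.

not equal: they reduce to {out.1} {out.2} {out.3} {b1.1, b2.1} {b1.2} {b1.3} {b2.2} {b2.3} {b3.1} {b3.2, b3.3} and {out.1, b3.2} {out.2} {out.3, b2.1} {b1.1, b1.2} {b1.3, b3.3} {b2.2} {b2.3} {b3.1}


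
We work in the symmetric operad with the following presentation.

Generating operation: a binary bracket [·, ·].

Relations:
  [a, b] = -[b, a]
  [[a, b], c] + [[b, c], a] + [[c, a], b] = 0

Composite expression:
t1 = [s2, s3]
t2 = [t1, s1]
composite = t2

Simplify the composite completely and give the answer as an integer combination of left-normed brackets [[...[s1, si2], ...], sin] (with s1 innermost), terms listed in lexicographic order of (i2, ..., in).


-[[s1, s2], s3] + [[s1, s3], s2]


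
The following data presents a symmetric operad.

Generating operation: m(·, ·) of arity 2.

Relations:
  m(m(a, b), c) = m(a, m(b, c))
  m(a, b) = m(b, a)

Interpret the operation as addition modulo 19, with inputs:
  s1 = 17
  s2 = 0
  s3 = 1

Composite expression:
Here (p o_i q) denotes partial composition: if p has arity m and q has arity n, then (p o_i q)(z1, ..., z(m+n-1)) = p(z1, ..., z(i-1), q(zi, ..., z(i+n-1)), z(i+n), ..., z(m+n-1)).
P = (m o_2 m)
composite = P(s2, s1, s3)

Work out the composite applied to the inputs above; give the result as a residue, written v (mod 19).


18 (mod 19)

m(s1, s3) = 18
m(s2, m(s1, s3)) = 18


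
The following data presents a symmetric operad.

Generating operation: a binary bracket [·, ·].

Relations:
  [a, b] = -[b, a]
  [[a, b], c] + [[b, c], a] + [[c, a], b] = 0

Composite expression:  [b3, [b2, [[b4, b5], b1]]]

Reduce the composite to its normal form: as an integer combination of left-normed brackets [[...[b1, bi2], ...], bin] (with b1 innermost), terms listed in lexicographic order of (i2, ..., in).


A multilinear Lie element is pinned by b1-initial words (b1 innermost).
Composite bracket: [b3, [b2, [[b4, b5], b1]]]
Full expansion: 16 signed words from ab - ba (2^4 = 16).
Coefficients come from the b1-initial words:
  word b1b4b5b2b3 has sign -1, contributing -[[[[b1, b4], b5], b2], b3]
  word b1b5b4b2b3 has sign +1, contributing +[[[[b1, b5], b4], b2], b3]

-[[[[b1, b4], b5], b2], b3] + [[[[b1, b5], b4], b2], b3]


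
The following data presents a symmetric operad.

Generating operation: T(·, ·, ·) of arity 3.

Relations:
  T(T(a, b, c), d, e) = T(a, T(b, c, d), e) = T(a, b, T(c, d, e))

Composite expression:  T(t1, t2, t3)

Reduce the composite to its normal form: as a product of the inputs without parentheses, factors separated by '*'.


t1 * t2 * t3

The T-tree's shape is irrelevant; the t-reading-order decides.
T(t1, t2, t3) reduces to t1 * t2 * t3


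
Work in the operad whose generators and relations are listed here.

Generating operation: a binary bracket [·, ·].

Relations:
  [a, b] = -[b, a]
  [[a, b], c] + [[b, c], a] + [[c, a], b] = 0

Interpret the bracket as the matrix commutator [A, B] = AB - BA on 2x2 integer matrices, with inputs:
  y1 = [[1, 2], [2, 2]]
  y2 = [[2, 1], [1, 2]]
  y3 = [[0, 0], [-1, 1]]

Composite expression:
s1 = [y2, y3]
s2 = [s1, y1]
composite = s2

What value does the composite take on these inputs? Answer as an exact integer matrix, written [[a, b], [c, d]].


[[4, -3], [5, -4]]

[y2, y3] = [[-1, 1], [-1, 1]]
[[y2, y3], y1] = [[4, -3], [5, -4]]


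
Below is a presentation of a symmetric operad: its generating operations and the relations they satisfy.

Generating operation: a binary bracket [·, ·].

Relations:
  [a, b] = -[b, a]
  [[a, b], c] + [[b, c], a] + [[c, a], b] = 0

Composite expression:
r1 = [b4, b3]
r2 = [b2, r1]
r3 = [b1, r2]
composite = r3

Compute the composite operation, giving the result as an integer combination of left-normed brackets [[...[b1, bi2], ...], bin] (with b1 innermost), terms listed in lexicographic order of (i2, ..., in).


-[[[b1, b2], b3], b4] + [[[b1, b2], b4], b3] + [[[b1, b3], b4], b2] - [[[b1, b4], b3], b2]

Skip Jacobi rewriting: expand, keep b1-initial words, read off terms.
Composite bracket: [b1, [b2, [b4, b3]]]
The bracket unfolds into 8 signed words via [a, b] = ab - ba (2^3 = 8).
Only words starting with b1 matter:
  b1b2b3b4 appears with sign -1, giving the term -[[[b1, b2], b3], b4]
  b1b2b4b3 appears with sign +1, giving the term +[[[b1, b2], b4], b3]
  b1b3b4b2 appears with sign +1, giving the term +[[[b1, b3], b4], b2]
  b1b4b3b2 appears with sign -1, giving the term -[[[b1, b4], b3], b2]


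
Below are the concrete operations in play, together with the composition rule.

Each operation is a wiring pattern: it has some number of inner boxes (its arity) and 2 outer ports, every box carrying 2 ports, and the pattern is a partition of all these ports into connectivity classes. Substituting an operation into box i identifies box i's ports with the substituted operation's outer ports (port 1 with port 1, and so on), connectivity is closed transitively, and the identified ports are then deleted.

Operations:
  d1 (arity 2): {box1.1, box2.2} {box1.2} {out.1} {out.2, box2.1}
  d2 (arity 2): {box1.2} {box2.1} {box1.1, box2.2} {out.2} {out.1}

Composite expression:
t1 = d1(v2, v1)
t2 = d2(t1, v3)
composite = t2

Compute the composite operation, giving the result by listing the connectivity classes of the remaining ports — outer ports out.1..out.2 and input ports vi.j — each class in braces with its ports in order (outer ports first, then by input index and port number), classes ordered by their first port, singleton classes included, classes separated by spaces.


{out.1} {out.2} {v1.1} {v1.2, v2.1} {v2.2} {v3.1} {v3.2}

Connectivity passes through glued d2-boundaries; trace each wire chain.
d1 over (v2, v1) gives {out.1} {out.2, v1.1} {v1.2, v2.1} {v2.2}, out.j being that stage's outer ports
d2 over (v2, v1, v3) gives {out.1} {out.2} {v1.1} {v1.2, v2.1} {v2.2} {v3.1} {v3.2}, out.j being that stage's outer ports


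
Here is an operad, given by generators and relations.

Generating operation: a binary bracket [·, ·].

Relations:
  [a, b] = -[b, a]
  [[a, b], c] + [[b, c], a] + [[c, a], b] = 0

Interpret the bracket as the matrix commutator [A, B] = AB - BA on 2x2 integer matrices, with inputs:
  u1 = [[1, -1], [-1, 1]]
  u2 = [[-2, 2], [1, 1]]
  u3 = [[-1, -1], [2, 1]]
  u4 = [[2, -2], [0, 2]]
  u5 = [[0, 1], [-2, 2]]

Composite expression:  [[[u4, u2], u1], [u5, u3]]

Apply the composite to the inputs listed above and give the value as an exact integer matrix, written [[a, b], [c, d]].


[u4, u2] = [[-2, -6], [0, 2]]
[[u4, u2], u1] = [[6, 4], [-4, -6]]
[u5, u3] = [[0, 4], [8, 0]]
[[[u4, u2], u1], [u5, u3]] = [[48, 48], [-96, -48]]

[[48, 48], [-96, -48]]


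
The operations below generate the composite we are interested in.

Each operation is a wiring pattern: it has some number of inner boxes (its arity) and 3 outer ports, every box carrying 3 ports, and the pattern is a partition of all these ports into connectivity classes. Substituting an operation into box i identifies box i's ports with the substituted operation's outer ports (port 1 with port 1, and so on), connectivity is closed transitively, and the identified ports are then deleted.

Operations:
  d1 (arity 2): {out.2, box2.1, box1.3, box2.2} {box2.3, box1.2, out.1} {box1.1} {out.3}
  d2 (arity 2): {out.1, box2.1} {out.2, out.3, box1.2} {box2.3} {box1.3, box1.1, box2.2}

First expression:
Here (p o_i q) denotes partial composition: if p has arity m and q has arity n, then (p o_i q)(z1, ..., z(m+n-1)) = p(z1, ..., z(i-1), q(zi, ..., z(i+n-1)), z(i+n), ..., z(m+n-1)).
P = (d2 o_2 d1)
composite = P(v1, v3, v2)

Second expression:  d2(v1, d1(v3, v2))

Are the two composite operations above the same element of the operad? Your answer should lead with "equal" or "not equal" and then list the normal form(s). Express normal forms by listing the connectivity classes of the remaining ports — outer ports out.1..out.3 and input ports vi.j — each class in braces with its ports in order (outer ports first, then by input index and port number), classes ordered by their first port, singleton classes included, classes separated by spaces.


equal; both compose to {out.1, v2.3, v3.2} {out.2, out.3, v1.2} {v1.1, v1.3, v2.1, v2.2, v3.3} {v3.1}


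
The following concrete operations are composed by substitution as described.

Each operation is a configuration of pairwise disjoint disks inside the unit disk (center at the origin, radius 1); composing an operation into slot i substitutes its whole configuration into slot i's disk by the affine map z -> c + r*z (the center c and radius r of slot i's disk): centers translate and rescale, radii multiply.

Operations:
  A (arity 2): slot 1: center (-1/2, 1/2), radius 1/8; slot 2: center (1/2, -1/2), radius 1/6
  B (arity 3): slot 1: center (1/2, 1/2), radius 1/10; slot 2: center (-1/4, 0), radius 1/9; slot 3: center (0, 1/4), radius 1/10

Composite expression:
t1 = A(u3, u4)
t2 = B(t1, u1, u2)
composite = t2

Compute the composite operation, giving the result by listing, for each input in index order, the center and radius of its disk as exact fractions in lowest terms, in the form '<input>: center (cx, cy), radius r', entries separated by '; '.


u1: center (-1/4, 0), radius 1/9; u2: center (0, 1/4), radius 1/10; u3: center (9/20, 11/20), radius 1/80; u4: center (11/20, 9/20), radius 1/60

Below B, radii multiply path by path; the u-disk centers shift.
input u3: applying the 2 nested substitutions gives center (9/20, 11/20), radius 1/80
input u4: applying the 2 nested substitutions gives center (11/20, 9/20), radius 1/60
input u1: applying the 1 nested substitution gives center (-1/4, 0), radius 1/9
input u2: applying the 1 nested substitution gives center (0, 1/4), radius 1/10


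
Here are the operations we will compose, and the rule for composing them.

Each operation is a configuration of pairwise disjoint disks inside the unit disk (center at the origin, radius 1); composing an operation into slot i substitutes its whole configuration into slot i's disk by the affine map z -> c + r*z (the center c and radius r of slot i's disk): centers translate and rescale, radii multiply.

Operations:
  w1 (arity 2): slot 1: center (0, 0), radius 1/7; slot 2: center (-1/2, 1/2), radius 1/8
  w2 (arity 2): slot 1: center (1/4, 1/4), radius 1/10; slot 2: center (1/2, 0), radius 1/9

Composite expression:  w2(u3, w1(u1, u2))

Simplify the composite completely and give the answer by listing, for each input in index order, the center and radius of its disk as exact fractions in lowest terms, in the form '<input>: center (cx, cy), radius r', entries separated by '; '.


Only the slot chain above each u matters under w2; compose those maps.
input u3: applying the 1 nested substitution gives center (1/4, 1/4), radius 1/10
input u1: applying the 2 nested substitutions gives center (1/2, 0), radius 1/63
input u2: applying the 2 nested substitutions gives center (4/9, 1/18), radius 1/72

u1: center (1/2, 0), radius 1/63; u2: center (4/9, 1/18), radius 1/72; u3: center (1/4, 1/4), radius 1/10


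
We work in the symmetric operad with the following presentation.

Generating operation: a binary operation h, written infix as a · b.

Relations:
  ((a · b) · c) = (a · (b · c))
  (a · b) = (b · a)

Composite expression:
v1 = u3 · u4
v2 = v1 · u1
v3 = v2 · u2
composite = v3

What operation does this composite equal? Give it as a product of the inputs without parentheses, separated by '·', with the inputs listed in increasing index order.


u1 · u2 · u3 · u4


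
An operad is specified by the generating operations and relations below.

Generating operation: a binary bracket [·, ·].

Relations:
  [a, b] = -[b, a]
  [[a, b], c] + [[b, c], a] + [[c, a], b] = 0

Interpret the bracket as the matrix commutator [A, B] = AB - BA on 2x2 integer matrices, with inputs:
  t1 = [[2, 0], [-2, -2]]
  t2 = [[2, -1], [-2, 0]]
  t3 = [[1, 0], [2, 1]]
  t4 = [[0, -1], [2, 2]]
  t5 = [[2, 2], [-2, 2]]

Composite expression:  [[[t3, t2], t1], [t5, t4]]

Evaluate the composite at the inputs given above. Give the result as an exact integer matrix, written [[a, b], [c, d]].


[[-96, 0], [96, 96]]


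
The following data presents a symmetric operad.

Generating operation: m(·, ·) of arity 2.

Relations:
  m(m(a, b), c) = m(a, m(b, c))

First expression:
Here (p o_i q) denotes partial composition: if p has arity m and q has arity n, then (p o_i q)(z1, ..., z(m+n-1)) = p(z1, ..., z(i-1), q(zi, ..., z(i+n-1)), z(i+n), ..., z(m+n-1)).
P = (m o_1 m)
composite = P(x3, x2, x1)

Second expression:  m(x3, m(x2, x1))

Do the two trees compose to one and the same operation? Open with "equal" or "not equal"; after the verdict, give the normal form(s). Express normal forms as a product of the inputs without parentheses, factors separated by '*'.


equal; the common form is x3 * x2 * x1


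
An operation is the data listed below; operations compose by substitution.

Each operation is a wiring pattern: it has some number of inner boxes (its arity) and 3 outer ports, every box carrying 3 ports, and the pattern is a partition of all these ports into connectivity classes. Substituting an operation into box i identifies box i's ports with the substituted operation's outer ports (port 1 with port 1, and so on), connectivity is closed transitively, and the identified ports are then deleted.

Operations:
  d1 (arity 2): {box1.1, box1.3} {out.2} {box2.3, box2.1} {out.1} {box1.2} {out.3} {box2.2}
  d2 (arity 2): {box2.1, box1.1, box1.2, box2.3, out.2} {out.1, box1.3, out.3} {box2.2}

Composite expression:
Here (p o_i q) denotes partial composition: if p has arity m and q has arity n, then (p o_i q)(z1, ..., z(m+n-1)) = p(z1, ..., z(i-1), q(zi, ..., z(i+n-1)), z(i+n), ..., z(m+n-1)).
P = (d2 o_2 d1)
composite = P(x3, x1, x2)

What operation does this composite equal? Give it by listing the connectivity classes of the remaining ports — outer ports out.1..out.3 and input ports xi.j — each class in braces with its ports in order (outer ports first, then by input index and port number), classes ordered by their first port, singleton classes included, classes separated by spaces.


{out.1, out.3, x3.3} {out.2, x3.1, x3.2} {x1.1, x1.3} {x1.2} {x2.1, x2.3} {x2.2}

Treat the ports identified at d2 as solder joints: merge, then drop.
composing d1 on (x1, x2), with out.j its own outer ports: {out.1} {out.2} {out.3} {x1.1, x1.3} {x1.2} {x2.1, x2.3} {x2.2}
composing d2 on (x3, x1, x2), with out.j its own outer ports: {out.1, out.3, x3.3} {out.2, x3.1, x3.2} {x1.1, x1.3} {x1.2} {x2.1, x2.3} {x2.2}


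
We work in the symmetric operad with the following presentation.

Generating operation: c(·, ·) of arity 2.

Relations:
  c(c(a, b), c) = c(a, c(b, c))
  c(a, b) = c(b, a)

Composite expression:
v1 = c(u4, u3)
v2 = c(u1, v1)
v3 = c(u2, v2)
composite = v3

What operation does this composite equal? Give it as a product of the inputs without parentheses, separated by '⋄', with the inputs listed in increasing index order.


u1 ⋄ u2 ⋄ u3 ⋄ u4

Any arrangement under c is one operation, so sort the u-inputs.
c(u4, u3) collapses to u4 ⋄ u3
c(u1, c(u4, u3)) collapses to u1 ⋄ u4 ⋄ u3
c(u2, c(u1, c(u4, u3))) collapses to u2 ⋄ u1 ⋄ u4 ⋄ u3
the factors in increasing index order: u1 ⋄ u2 ⋄ u3 ⋄ u4


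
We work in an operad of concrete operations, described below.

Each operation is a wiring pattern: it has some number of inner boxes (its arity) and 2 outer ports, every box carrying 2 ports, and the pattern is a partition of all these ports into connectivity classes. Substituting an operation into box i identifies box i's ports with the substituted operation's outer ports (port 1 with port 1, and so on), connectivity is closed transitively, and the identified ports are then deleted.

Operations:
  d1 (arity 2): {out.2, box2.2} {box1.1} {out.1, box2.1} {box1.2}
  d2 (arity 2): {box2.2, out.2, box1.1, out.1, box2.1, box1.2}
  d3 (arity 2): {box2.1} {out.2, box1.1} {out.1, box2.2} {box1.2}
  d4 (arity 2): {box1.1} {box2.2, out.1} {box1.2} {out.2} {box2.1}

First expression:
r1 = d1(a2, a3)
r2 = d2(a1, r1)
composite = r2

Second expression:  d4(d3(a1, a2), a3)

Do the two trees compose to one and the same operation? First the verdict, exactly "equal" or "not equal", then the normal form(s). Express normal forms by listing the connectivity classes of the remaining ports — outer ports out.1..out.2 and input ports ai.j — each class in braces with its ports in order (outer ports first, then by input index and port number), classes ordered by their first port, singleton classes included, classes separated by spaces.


not equal; the first gives {out.1, out.2, a1.1, a1.2, a3.1, a3.2} {a2.1} {a2.2} and the second {out.1, a3.2} {out.2} {a1.1} {a1.2} {a2.1} {a2.2} {a3.1}

The first composite normalizes to {out.1, out.2, a1.1, a1.2, a3.1, a3.2} {a2.1} {a2.2}
The second composite normalizes to {out.1, a3.2} {out.2} {a1.1} {a1.2} {a2.1} {a2.2} {a3.1}
The normal forms differ: not equal.


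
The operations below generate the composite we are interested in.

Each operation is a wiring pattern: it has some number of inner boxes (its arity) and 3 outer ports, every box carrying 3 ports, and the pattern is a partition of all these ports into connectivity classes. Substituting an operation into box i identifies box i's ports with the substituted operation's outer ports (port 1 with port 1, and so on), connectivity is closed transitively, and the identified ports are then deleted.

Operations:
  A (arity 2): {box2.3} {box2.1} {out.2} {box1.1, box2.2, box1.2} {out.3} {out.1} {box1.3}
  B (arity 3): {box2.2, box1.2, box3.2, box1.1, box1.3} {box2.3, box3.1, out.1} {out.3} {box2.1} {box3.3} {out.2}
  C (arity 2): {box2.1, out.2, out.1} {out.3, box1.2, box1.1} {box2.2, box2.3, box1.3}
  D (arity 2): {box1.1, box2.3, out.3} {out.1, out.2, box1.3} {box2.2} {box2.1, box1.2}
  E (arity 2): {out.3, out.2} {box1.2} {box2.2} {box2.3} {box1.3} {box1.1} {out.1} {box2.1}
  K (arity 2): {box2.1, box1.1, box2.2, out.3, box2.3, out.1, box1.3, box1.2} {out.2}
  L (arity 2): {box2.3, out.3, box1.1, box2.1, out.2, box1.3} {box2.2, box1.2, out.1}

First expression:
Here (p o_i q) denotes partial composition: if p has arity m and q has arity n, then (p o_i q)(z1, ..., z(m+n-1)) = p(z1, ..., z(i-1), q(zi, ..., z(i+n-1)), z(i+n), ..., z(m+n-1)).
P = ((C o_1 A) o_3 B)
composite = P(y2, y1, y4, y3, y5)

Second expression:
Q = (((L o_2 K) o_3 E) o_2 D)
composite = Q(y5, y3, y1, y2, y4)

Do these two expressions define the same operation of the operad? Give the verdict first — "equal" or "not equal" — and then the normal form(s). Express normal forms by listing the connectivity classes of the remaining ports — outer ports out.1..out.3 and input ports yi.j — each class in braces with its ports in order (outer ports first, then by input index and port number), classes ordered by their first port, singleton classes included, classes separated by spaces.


not equal; the first gives {out.1, out.2, y3.3, y5.1} {out.3} {y1.1} {y1.2, y2.1, y2.2} {y1.3} {y2.3} {y3.1} {y3.2, y4.1, y4.2, y4.3, y5.2} {y5.3} and the second {out.1, y5.2} {out.2, out.3, y1.3, y3.1, y3.3, y5.1, y5.3} {y1.1, y3.2} {y1.2} {y2.1} {y2.2} {y2.3} {y4.1} {y4.2} {y4.3}

Reducing the first expression gives {out.1, out.2, y3.3, y5.1} {out.3} {y1.1} {y1.2, y2.1, y2.2} {y1.3} {y2.3} {y3.1} {y3.2, y4.1, y4.2, y4.3, y5.2} {y5.3}
Reducing the second expression gives {out.1, y5.2} {out.2, out.3, y1.3, y3.1, y3.3, y5.1, y5.3} {y1.1, y3.2} {y1.2} {y2.1} {y2.2} {y2.3} {y4.1} {y4.2} {y4.3}
The forms do not match — not equal.


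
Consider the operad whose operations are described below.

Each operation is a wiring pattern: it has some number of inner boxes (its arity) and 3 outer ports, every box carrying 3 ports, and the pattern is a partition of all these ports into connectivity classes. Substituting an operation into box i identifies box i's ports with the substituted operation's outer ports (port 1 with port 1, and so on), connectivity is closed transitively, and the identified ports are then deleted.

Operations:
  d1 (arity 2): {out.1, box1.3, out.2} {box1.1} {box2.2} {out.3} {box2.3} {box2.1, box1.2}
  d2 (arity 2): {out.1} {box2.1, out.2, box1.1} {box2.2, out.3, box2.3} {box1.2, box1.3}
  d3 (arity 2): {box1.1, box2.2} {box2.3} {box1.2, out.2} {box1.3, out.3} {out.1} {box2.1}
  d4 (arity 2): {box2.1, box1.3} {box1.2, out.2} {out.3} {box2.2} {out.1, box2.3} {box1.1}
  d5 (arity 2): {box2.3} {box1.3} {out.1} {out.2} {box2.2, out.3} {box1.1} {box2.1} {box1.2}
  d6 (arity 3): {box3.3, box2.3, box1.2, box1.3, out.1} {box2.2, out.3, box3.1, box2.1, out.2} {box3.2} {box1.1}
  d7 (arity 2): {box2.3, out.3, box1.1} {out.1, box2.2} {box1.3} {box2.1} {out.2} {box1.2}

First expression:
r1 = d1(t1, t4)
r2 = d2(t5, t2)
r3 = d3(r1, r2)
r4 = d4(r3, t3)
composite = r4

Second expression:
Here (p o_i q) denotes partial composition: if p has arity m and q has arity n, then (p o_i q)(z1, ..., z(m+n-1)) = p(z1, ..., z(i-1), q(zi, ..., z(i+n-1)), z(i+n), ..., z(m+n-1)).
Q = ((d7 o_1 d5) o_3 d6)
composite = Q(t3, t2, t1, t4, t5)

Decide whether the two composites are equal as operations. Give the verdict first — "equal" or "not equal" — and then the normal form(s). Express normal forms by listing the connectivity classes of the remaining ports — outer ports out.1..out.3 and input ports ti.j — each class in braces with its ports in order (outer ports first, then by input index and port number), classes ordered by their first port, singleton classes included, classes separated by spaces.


not equal — first {out.1, t3.3} {out.2, t1.3, t2.1, t5.1} {out.3} {t1.1} {t1.2, t4.1} {t2.2, t2.3} {t3.1} {t3.2} {t4.2} {t4.3} {t5.2, t5.3}, second {out.1, out.3, t4.1, t4.2, t5.1} {out.2} {t1.1} {t1.2, t1.3, t4.3, t5.3} {t2.1} {t2.2} {t2.3} {t3.1} {t3.2} {t3.3} {t5.2}

The first expression reduces to {out.1, t3.3} {out.2, t1.3, t2.1, t5.1} {out.3} {t1.1} {t1.2, t4.1} {t2.2, t2.3} {t3.1} {t3.2} {t4.2} {t4.3} {t5.2, t5.3}
The second expression reduces to {out.1, out.3, t4.1, t4.2, t5.1} {out.2} {t1.1} {t1.2, t1.3, t4.3, t5.3} {t2.1} {t2.2} {t2.3} {t3.1} {t3.2} {t3.3} {t5.2}
They disagree, so not equal.


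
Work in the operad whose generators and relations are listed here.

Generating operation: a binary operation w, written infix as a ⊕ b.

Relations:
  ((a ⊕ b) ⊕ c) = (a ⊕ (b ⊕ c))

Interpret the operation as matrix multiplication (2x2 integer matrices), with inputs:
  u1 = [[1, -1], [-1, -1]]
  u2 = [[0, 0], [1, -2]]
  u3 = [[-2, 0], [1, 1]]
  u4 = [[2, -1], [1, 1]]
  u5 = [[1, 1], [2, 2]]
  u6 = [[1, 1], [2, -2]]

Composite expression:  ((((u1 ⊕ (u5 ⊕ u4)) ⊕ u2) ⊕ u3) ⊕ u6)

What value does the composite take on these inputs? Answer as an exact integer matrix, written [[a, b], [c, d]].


[[0, 0], [0, 0]]

(u5 ⊕ u4) = [[3, 0], [6, 0]]
(u1 ⊕ (u5 ⊕ u4)) = [[-3, 0], [-9, 0]]
((u1 ⊕ (u5 ⊕ u4)) ⊕ u2) = [[0, 0], [0, 0]]
(((u1 ⊕ (u5 ⊕ u4)) ⊕ u2) ⊕ u3) = [[0, 0], [0, 0]]
((((u1 ⊕ (u5 ⊕ u4)) ⊕ u2) ⊕ u3) ⊕ u6) = [[0, 0], [0, 0]]


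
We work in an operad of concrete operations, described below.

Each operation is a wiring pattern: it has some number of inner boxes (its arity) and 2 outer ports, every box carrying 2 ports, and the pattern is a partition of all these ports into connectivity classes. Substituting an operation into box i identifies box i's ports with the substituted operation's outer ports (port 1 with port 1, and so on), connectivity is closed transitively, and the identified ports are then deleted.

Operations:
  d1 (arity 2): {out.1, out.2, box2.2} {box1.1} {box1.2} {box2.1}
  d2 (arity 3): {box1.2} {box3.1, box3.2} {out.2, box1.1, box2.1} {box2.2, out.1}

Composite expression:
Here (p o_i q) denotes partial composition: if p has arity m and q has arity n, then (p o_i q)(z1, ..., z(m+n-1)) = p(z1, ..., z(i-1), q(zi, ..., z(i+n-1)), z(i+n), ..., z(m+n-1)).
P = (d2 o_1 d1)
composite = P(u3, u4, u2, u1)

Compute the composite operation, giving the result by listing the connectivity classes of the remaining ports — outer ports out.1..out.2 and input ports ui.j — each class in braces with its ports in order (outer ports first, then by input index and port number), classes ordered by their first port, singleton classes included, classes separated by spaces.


{out.1, u2.2} {out.2, u2.1, u4.2} {u1.1, u1.2} {u3.1} {u3.2} {u4.1}

Two ports join when wires chain via d2-identified ports.
after d1, the pattern on (u3, u4) reads {out.1, out.2, u4.2} {u3.1} {u3.2} {u4.1} (out.j = its outer ports)
after d2, the pattern on (u3, u4, u2, u1) reads {out.1, u2.2} {out.2, u2.1, u4.2} {u1.1, u1.2} {u3.1} {u3.2} {u4.1} (out.j = its outer ports)


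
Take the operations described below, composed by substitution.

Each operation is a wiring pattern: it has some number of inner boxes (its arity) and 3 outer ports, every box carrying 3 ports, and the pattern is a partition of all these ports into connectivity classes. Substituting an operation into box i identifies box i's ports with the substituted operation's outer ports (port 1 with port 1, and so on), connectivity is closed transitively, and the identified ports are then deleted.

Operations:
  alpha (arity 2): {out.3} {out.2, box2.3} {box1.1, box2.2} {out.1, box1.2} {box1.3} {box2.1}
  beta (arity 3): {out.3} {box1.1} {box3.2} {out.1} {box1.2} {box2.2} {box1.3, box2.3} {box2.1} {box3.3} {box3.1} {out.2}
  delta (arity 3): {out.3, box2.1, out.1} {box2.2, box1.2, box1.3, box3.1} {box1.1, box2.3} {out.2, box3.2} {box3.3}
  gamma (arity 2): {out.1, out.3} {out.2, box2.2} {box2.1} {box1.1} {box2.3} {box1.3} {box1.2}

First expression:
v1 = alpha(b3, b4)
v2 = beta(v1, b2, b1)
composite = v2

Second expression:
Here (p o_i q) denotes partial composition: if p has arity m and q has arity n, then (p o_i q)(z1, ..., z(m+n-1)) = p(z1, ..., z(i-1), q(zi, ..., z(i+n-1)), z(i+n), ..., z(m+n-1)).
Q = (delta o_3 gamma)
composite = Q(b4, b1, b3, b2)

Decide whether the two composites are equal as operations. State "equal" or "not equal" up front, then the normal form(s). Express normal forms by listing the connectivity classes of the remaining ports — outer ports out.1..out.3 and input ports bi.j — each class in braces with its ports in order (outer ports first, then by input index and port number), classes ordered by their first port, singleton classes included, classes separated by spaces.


not equal — first {out.1} {out.2} {out.3} {b1.1} {b1.2} {b1.3} {b2.1} {b2.2} {b2.3} {b3.1, b4.2} {b3.2} {b3.3} {b4.1} {b4.3}, second {out.1, out.3, b1.1} {out.2, b2.2} {b1.2, b4.2, b4.3} {b1.3, b4.1} {b2.1} {b2.3} {b3.1} {b3.2} {b3.3}

The first expression reduces to {out.1} {out.2} {out.3} {b1.1} {b1.2} {b1.3} {b2.1} {b2.2} {b2.3} {b3.1, b4.2} {b3.2} {b3.3} {b4.1} {b4.3}
The second expression reduces to {out.1, out.3, b1.1} {out.2, b2.2} {b1.2, b4.2, b4.3} {b1.3, b4.1} {b2.1} {b2.3} {b3.1} {b3.2} {b3.3}
Distinct normal forms: not equal.


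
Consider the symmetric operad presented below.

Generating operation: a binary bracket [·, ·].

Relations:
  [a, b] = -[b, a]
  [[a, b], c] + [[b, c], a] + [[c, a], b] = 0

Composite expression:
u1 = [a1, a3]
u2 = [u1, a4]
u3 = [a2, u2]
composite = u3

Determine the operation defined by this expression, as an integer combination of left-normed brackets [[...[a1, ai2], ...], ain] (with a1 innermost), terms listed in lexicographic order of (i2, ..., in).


-[[[a1, a3], a4], a2]

Left-normed coefficients sit on the a1-initial expansion words.
Composite bracket: [a2, [[a1, a3], a4]]
Full expansion: 8 signed words from ab - ba (2^3 = 8).
Collect the words opening with a1:
  from a1a3a4a2, sign -1: term -[[[a1, a3], a4], a2]


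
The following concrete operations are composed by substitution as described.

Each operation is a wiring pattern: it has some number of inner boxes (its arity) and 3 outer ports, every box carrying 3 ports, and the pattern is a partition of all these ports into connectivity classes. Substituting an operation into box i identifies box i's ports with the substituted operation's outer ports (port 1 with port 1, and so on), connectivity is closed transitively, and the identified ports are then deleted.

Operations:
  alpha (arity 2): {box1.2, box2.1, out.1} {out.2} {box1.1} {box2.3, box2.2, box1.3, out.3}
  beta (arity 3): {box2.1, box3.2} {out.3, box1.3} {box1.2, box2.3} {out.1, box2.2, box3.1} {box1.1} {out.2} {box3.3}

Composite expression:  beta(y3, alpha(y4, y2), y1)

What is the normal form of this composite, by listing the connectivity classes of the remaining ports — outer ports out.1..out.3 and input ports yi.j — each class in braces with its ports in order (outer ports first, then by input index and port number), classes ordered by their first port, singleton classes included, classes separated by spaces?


{out.1, y1.1} {out.2} {out.3, y3.3} {y1.2, y2.1, y4.2} {y1.3} {y2.2, y2.3, y3.2, y4.3} {y3.1} {y4.1}

Two ports join when wires chain via beta-identified ports.
composing alpha on (y4, y2), with out.j its own outer ports: {out.1, y2.1, y4.2} {out.2} {out.3, y2.2, y2.3, y4.3} {y4.1}
composing beta on (y3, y4, y2, y1), with out.j its own outer ports: {out.1, y1.1} {out.2} {out.3, y3.3} {y1.2, y2.1, y4.2} {y1.3} {y2.2, y2.3, y3.2, y4.3} {y3.1} {y4.1}


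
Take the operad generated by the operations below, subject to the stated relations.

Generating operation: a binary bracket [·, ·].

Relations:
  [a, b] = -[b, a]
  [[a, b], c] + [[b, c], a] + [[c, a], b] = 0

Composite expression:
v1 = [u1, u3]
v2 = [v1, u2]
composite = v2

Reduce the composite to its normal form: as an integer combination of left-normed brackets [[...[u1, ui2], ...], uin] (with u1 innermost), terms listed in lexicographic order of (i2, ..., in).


Antisymmetry and Jacobi reduce to u1-anchored left-normed brackets.
Composite bracket: [[u1, u3], u2]
Expanding via [a, b] = ab - ba: 4 signed words (2^2 = 4).
Coefficients come from the u1-initial words:
  sign of u1u3u2 is +1, so it contributes +[[u1, u3], u2]

[[u1, u3], u2]


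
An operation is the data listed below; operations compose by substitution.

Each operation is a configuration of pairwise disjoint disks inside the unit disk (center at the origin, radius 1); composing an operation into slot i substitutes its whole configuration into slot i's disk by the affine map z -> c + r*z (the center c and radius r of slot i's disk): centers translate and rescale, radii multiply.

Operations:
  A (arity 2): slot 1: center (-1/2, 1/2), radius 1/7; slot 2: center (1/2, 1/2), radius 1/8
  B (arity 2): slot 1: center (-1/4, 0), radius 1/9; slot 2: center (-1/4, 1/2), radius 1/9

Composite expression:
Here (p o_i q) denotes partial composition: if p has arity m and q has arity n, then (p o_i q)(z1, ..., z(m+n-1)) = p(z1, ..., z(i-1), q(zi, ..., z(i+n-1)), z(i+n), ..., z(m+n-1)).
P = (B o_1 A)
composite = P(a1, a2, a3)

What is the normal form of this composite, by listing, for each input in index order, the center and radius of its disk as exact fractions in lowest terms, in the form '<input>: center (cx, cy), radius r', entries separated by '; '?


Affine substitution under B: radii multiply and a-centers shift.
input a1: composing its 2 substitution steps yields center (-11/36, 1/18), radius 1/63
input a2: composing its 2 substitution steps yields center (-7/36, 1/18), radius 1/72
input a3: composing its 1 substitution step yields center (-1/4, 1/2), radius 1/9

a1: center (-11/36, 1/18), radius 1/63; a2: center (-7/36, 1/18), radius 1/72; a3: center (-1/4, 1/2), radius 1/9


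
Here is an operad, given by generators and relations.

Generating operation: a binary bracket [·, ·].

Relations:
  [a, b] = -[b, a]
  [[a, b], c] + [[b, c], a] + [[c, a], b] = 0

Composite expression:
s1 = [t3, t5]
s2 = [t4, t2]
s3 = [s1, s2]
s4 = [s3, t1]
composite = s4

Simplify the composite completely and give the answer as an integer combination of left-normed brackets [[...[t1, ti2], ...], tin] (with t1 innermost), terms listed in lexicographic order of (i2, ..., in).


-[[[[t1, t2], t4], t3], t5] + [[[[t1, t2], t4], t5], t3] + [[[[t1, t3], t5], t2], t4] - [[[[t1, t3], t5], t4], t2] + [[[[t1, t4], t2], t3], t5] - [[[[t1, t4], t2], t5], t3] - [[[[t1, t5], t3], t2], t4] + [[[[t1, t5], t3], t4], t2]

Expand each bracket as ab - ba; the t1-initial words give the coefficients.
Composite bracket: [[[t3, t5], [t4, t2]], t1]
The bracket unfolds into 16 signed words via [a, b] = ab - ba (2^4 = 16).
Coefficients come from the t1-initial words:
  sign of t1t2t4t3t5 is -1, so it contributes -[[[[t1, t2], t4], t3], t5]
  sign of t1t2t4t5t3 is +1, so it contributes +[[[[t1, t2], t4], t5], t3]
  sign of t1t3t5t2t4 is +1, so it contributes +[[[[t1, t3], t5], t2], t4]
  sign of t1t3t5t4t2 is -1, so it contributes -[[[[t1, t3], t5], t4], t2]
  sign of t1t4t2t3t5 is +1, so it contributes +[[[[t1, t4], t2], t3], t5]
  sign of t1t4t2t5t3 is -1, so it contributes -[[[[t1, t4], t2], t5], t3]
  sign of t1t5t3t2t4 is -1, so it contributes -[[[[t1, t5], t3], t2], t4]
  sign of t1t5t3t4t2 is +1, so it contributes +[[[[t1, t5], t3], t4], t2]
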